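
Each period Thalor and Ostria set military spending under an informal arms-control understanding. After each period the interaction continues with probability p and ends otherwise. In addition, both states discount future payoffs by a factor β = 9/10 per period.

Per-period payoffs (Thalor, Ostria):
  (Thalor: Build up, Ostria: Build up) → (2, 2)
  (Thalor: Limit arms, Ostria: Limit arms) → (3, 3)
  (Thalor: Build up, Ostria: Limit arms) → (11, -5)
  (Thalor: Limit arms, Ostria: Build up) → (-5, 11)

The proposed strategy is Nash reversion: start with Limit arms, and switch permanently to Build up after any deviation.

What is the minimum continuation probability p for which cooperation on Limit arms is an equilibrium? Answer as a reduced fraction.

80/81

Expected continuation weight on next period's payoff is β·p = 9/10·p, which plays the role of the discount factor.
Cooperation requires 9/10·p ≥ (11−3)/(11−2) = 8/9, hence p ≥ 80/81.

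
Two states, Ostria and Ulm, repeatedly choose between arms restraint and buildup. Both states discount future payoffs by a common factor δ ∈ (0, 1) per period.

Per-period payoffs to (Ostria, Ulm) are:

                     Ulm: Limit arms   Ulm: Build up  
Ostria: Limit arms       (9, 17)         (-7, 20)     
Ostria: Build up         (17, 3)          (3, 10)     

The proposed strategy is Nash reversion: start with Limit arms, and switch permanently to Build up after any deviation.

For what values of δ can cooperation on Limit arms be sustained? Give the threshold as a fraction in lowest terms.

Ostria: cooperation gives 9 each period; deviation gives 17 once then 3 forever.
  9/(1−δ) ≥ 17 + 3δ/(1−δ) ⇒ δ ≥ 8/14 = 4/7.
Ulm: cooperation gives 17 each period; deviation gives 20 once then 10 forever.
  δ ≥ 3/10.
Both must hold, so the binding constraint is Ostria's: δ ≥ 4/7.

4/7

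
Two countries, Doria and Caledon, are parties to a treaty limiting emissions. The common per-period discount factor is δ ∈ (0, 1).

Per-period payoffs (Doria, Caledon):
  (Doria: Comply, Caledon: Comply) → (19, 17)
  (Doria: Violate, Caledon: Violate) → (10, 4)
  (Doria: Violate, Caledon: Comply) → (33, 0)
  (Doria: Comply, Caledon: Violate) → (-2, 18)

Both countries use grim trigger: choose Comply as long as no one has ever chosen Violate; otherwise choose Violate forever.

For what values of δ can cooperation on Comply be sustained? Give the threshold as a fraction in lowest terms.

14/23

For Doria: deviation gain 33−19 = 14, per-period punishment loss 19−10 = 9. IC gives δ ≥ 14/23.
For Caledon: gain 1, loss 13 per period, so δ ≥ 1/14.
The tighter constraint is Doria's, so cooperation needs δ ≥ 14/23.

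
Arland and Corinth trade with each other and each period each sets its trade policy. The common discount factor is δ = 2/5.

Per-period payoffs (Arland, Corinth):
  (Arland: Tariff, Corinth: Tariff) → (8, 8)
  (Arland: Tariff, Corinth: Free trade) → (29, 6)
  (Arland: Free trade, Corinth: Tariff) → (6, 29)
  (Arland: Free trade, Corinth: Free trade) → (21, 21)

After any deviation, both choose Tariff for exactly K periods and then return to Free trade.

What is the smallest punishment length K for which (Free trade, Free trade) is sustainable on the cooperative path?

Need Σ_{k=1}^{K} δ^k ≥ (29−21)/(21−8) = 0.6154 at δ = 2/5.
At K = 2 the sum is 0.5600 < 0.6154; at K = 3 it is 0.6240 ≥ 0.6154.
So the minimum punishment length is K = 3.

3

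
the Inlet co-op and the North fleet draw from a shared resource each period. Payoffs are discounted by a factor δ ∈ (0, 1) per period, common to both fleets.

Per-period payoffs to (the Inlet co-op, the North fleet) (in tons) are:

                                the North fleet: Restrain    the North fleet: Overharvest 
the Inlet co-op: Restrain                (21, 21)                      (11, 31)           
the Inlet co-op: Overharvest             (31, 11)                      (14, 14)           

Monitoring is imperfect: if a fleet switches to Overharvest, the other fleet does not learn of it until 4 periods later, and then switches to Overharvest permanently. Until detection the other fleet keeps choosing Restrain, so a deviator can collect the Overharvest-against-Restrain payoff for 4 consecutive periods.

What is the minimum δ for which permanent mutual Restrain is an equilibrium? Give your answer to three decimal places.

Deviating for the 4 undetected periods gains 31−21 = 10 per period over cooperation, then loses 21−14 = 7 per period forever once punishment starts.
Gain: 10(1 + δ + … + δ^3); loss: 7·δ^4/(1−δ).
No profitable deviation ⇔ 10(1−δ^4) ≤ 7·δ^4, i.e. δ^4 ≥ 10/(10+7) = 10/17.
Hence δ ≥ (10/17)^(1/4) ≈ 0.876.

0.876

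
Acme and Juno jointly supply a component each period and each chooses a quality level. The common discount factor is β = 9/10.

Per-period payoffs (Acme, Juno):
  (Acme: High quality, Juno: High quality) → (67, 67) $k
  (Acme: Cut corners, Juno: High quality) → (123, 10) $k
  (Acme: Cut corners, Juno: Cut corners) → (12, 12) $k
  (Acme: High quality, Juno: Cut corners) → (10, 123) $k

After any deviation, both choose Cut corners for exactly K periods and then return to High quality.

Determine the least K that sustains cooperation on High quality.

Need Σ_{k=1}^{K} β^k ≥ (123−67)/(67−12) = 1.0182 at β = 9/10.
At K = 1 the sum is 0.9000 < 1.0182; at K = 2 it is 1.7100 ≥ 1.0182.
So the minimum punishment length is K = 2.

2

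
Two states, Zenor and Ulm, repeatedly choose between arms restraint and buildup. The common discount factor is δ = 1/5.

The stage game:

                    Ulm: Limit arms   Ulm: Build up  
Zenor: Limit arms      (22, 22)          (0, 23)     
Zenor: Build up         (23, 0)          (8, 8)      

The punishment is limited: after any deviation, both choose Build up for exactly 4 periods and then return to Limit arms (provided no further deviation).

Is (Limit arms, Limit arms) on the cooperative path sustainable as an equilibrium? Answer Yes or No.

A one-shot deviation gives 23 now, then 8 for 4 periods, then back to 22.
Gain from deviating: (23−22) today; loss: (22−8) in each of the next 4 periods.
No-deviation condition: (22−8)(δ+…+δ^4) ≥ 23−22, i.e. δ+…+δ^4 ≥ 1/14.
At δ = 1/5: δ+…+δ^4 = 0.2496 ≥ 0.0714.
So cooperation is sustainable.

Yes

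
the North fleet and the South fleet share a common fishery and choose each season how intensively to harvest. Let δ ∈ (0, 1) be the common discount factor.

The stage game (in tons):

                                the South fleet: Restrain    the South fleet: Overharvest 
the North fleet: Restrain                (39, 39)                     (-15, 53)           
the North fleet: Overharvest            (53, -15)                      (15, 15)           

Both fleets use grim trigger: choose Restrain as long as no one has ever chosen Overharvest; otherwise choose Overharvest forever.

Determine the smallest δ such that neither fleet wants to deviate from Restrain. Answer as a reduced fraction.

7/19

39/(1−δ) ≥ 53 + 15δ/(1−δ)
39 ≥ 53 − 38δ
δ ≥ 14/38 = 7/19.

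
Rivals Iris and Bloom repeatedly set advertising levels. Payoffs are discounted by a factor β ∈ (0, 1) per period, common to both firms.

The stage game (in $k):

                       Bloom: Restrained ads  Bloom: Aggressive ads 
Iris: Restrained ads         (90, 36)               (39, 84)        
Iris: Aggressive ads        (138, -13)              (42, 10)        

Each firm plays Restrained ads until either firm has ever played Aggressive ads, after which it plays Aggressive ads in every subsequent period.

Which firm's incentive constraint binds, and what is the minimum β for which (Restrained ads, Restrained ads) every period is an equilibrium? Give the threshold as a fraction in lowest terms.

For Iris: deviation gain 138−90 = 48, per-period punishment loss 90−42 = 48. IC gives β ≥ 48/96 = 1/2.
For Bloom: gain 48, loss 26 per period, so β ≥ 48/74 = 24/37.
The tighter constraint is Bloom's, so cooperation needs β ≥ 24/37.

Bloom; β ≥ 24/37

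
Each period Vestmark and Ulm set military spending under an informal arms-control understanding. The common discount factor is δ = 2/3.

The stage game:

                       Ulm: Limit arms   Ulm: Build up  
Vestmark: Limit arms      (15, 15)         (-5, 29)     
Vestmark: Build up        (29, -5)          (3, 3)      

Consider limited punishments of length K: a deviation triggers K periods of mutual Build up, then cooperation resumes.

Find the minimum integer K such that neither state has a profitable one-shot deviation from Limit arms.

3

Need Σ_{k=1}^{K} δ^k ≥ (29−15)/(15−3) = 1.1667 at δ = 2/3.
At K = 2 the sum is 1.1111 < 1.1667; at K = 3 it is 1.4074 ≥ 1.1667.
So the minimum punishment length is K = 3.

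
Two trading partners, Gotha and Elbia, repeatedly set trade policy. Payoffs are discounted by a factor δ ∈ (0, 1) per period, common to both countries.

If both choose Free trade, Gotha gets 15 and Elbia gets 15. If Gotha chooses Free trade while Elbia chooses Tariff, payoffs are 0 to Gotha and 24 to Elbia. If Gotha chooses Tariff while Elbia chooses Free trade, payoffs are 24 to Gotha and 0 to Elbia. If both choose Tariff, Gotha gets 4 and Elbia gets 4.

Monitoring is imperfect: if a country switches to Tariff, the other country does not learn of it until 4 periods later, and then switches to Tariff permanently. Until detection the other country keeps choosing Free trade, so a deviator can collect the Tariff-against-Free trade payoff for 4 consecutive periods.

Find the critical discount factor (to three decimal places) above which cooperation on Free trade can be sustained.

The best deviation is to choose Tariff for all 4 undetected periods, earning 24 each, then 4 forever once detected.
Deviation value: 24(1−δ^4)/(1−δ) + 4δ^4/(1−δ); cooperation value: 15/(1−δ).
IC: 15 ≥ 24(1−δ^4) + 4δ^4 = 24 − 20δ^4.
So δ^4 ≥ 9/20, giving δ ≥ (9/20)^(1/4) ≈ 0.819.

0.819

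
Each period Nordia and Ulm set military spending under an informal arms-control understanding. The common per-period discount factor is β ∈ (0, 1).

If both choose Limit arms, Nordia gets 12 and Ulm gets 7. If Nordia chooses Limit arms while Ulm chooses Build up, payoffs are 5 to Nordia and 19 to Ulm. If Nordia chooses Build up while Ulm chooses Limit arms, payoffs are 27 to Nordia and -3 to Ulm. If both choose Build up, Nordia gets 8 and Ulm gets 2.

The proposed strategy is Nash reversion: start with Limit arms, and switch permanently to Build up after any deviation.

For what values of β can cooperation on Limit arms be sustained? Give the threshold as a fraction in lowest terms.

For Nordia: deviation gain 27−12 = 15, per-period punishment loss 12−8 = 4. IC gives β ≥ 15/19.
For Ulm: gain 12, loss 5 per period, so β ≥ 12/17.
The tighter constraint is Nordia's, so cooperation needs β ≥ 15/19.

15/19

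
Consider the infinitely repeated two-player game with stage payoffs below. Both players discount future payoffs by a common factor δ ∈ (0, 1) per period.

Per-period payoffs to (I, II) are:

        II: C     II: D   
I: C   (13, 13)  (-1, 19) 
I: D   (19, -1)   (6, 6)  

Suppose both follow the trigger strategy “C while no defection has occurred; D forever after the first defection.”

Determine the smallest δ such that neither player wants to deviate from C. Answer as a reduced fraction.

6/13

One-period gain from deviating is 19 − 13 = 6. The loss is 13 − 6 = 7 in every subsequent period, with present value 7·δ/(1−δ).
Deviation is unprofitable when 7·δ/(1−δ) ≥ 6, i.e. δ/(1−δ) ≥ 6/7.
Equivalently δ ≥ 6/(6+7) = 6/13.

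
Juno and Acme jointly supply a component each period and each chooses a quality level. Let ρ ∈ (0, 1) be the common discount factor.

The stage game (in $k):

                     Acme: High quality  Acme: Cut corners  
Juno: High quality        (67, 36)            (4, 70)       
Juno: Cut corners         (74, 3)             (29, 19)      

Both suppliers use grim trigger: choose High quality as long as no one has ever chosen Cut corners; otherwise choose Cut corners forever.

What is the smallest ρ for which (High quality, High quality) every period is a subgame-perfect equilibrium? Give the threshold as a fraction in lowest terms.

Juno's threshold: (74−67)/(74−29) = 7/45.
Acme's threshold: (70−36)/(70−19) = 2/3.
7/45 < 2/3, so Acme binds and ρ* = 2/3.

2/3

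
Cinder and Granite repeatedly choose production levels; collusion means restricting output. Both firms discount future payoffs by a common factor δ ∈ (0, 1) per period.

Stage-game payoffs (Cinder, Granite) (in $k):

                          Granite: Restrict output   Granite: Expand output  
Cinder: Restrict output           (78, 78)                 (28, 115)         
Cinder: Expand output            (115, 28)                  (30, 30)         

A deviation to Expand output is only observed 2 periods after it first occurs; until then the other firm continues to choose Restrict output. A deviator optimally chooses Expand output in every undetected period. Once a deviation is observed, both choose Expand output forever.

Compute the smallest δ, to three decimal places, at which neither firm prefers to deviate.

0.660

Deviating for the 2 undetected periods gains 115−78 = 37 per period over cooperation, then loses 78−30 = 48 per period forever once punishment starts.
Gain: 37(1 + δ + … + δ^1); loss: 48·δ^2/(1−δ).
No profitable deviation ⇔ 37(1−δ^2) ≤ 48·δ^2, i.e. δ^2 ≥ 37/(37+48) = 37/85.
Hence δ ≥ (37/85)^(1/2) ≈ 0.660.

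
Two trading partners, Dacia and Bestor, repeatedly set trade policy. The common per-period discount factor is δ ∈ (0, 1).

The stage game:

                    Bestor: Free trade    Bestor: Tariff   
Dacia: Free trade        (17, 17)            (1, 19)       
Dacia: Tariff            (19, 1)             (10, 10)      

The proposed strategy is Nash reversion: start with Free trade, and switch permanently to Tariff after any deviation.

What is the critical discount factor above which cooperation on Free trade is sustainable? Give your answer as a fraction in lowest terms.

2/9

Cooperation forever yields 17 each period: 17/(1−δ).
Deviating yields 19 once, then 10 forever: 19 + 10δ/(1−δ).
No profitable deviation requires 17/(1−δ) ≥ 19 + 10δ/(1−δ).
Multiplying by (1−δ): 17 ≥ 19(1−δ) + 10δ = 19 − 9δ.
So 9δ ≥ 2, i.e. δ ≥ 2/9.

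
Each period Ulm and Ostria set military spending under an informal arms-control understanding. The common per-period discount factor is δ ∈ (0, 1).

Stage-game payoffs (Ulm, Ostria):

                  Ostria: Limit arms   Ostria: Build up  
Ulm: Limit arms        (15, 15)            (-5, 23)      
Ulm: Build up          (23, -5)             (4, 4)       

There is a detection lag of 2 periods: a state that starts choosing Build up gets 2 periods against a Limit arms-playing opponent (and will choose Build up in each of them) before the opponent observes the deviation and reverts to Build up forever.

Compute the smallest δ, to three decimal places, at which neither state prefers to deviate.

0.649

Deviating for the 2 undetected periods gains 23−15 = 8 per period over cooperation, then loses 15−4 = 11 per period forever once punishment starts.
Gain: 8(1 + δ + … + δ^1); loss: 11·δ^2/(1−δ).
No profitable deviation ⇔ 8(1−δ^2) ≤ 11·δ^2, i.e. δ^2 ≥ 8/(8+11) = 8/19.
Hence δ ≥ (8/19)^(1/2) ≈ 0.649.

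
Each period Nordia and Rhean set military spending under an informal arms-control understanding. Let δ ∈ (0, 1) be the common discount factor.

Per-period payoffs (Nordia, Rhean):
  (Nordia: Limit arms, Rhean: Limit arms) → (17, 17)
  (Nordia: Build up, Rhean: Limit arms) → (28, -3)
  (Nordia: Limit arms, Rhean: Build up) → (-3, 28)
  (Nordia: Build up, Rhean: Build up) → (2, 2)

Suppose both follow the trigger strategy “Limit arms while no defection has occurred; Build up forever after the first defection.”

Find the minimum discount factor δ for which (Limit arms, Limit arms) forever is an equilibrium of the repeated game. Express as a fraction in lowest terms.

17/(1−δ) ≥ 28 + 2δ/(1−δ)
17 ≥ 28 − 26δ
δ ≥ 11/26.

11/26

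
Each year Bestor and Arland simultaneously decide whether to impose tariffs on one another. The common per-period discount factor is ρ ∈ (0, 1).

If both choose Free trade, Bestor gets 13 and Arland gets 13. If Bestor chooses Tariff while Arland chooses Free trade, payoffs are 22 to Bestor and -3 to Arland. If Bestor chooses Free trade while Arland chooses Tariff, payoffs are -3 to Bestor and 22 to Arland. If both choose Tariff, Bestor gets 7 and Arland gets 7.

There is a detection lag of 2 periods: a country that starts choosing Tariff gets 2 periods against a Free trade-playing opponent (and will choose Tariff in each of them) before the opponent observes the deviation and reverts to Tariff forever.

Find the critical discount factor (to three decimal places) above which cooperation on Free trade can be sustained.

The best deviation is to choose Tariff for all 2 undetected periods, earning 22 each, then 7 forever once detected.
Deviation value: 22(1−ρ^2)/(1−ρ) + 7ρ^2/(1−ρ); cooperation value: 13/(1−ρ).
IC: 13 ≥ 22(1−ρ^2) + 7ρ^2 = 22 − 15ρ^2.
So ρ^2 ≥ 9/15 = 3/5, giving ρ ≥ (3/5)^(1/2) ≈ 0.775.

0.775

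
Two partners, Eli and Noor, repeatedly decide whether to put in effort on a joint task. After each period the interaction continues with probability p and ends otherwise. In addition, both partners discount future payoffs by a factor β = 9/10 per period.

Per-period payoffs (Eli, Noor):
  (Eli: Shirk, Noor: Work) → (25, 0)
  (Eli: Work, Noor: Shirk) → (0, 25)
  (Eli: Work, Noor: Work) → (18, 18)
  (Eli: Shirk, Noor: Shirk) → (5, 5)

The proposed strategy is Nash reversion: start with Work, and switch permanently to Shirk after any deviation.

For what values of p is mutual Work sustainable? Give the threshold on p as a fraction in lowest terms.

7/18

With continuation probability p and discount β, the effective per-period discount factor is βp.
Grim-trigger IC: βp ≥ (25−18)/(25−5) = 7/20.
So p ≥ (7/20)/(9/10) = 7/18.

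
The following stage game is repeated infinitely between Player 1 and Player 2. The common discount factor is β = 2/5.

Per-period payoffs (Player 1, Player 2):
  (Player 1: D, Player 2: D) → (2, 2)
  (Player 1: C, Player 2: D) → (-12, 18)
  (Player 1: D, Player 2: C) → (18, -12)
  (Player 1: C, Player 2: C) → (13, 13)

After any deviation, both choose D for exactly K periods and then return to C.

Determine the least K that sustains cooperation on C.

No profitable deviation requires (13−2)(β+…+β^K) ≥ 18−13, i.e. β+…+β^K ≥ 5/11 ≈ 0.4545.
With β = 2/5, the partial sums are K=1: 0.4000, K=2: 0.5600.
K = 2 is the first length at which the sum reaches 0.4545.

2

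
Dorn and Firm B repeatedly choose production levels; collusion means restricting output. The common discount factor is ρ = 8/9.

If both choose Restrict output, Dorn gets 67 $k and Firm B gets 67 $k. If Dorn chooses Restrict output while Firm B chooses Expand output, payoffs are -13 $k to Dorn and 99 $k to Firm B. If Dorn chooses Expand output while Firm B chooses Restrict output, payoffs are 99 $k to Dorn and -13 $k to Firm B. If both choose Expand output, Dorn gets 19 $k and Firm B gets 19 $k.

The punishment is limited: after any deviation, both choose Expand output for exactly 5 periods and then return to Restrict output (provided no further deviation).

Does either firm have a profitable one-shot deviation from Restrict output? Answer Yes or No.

No

Comparing payoff streams over the 6 periods until play realigns: cooperate → 67(1+ρ+…+ρ^5); deviate → 99 + 19(ρ+…+ρ^5).
Cooperation is sustained iff (67−19)(ρ+…+ρ^5) ≥ 99−67.
ρ+…+ρ^5 = 8/9·(1−(8/9)^5)/(1−8/9) = 3.5606, and (99−67)/(67−19) = 0.6667.
3.5606 ≥ 0.6667, so cooperation is sustainable.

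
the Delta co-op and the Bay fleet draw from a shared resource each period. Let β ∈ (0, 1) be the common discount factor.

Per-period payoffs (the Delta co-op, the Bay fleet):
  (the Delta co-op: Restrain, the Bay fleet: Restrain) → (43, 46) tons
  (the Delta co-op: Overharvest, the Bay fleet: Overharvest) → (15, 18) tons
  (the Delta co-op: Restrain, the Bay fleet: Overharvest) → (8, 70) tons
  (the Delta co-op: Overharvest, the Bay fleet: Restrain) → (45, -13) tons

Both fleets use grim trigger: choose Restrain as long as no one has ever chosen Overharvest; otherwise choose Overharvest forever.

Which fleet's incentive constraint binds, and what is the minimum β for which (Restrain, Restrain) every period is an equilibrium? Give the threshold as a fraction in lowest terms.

For the Delta co-op: deviation gain 45−43 = 2, per-period punishment loss 43−15 = 28. IC gives β ≥ 2/30 = 1/15.
For the Bay fleet: gain 24, loss 28 per period, so β ≥ 24/52 = 6/13.
The tighter constraint is the Bay fleet's, so cooperation needs β ≥ 6/13.

the Bay fleet; β ≥ 6/13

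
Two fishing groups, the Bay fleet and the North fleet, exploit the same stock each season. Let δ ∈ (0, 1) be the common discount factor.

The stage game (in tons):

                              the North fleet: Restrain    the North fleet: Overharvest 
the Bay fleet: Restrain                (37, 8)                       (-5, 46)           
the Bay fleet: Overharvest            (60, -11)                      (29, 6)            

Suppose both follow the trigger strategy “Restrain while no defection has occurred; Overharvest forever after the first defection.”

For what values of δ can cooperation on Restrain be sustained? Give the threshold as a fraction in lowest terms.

19/20

For the Bay fleet: deviation gain 60−37 = 23, per-period punishment loss 37−29 = 8. IC gives δ ≥ 23/31.
For the North fleet: gain 38, loss 2 per period, so δ ≥ 38/40 = 19/20.
The tighter constraint is the North fleet's, so cooperation needs δ ≥ 19/20.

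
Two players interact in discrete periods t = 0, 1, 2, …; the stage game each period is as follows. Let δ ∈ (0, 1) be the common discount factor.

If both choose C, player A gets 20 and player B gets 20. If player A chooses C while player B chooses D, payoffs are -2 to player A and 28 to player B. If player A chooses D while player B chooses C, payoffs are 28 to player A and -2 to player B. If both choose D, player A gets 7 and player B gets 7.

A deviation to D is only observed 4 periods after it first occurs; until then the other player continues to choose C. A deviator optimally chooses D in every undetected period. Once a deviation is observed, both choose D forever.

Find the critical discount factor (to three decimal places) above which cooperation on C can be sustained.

A deviator earns 28 for 4 periods, then 7 forever; cooperating earns 20 forever. Multiplying the IC by (1−δ):
20 ≥ 28(1−δ^4) + 7δ^4, so 21·δ^4 ≥ 8 and δ^4 ≥ 8/21.
δ ≥ (8/21)^(1/4) ≈ 0.786.

0.786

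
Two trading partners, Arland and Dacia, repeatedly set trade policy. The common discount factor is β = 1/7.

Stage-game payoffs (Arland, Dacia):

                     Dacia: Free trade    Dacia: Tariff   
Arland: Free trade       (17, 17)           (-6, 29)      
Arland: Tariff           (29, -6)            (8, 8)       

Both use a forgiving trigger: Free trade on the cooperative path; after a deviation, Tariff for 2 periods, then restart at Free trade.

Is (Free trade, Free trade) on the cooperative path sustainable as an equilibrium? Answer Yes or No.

No

A one-shot deviation gives 29 now, then 8 for 2 periods, then back to 17.
Gain from deviating: (29−17) today; loss: (17−8) in each of the next 2 periods.
No-deviation condition: (17−8)(β+…+β^2) ≥ 29−17, i.e. β+…+β^2 ≥ 4/3.
At β = 1/7: β+…+β^2 = 0.1633 < 1.3333.
So cooperation is not sustainable.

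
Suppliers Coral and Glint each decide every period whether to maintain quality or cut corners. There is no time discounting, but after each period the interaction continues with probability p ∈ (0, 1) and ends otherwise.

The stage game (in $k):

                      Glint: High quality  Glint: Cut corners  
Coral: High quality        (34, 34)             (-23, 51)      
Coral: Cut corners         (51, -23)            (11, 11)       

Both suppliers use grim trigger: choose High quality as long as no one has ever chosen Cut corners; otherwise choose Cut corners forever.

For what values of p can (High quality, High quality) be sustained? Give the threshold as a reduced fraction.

17/40

Expected cooperation value is 34 + p·34 + p²·34 + … = 34/(1−p); deviation gives 51 + p·11/(1−p).
34 ≥ 51(1−p) + 11p ⇒ 40p ≥ 17 ⇒ p ≥ 17/40.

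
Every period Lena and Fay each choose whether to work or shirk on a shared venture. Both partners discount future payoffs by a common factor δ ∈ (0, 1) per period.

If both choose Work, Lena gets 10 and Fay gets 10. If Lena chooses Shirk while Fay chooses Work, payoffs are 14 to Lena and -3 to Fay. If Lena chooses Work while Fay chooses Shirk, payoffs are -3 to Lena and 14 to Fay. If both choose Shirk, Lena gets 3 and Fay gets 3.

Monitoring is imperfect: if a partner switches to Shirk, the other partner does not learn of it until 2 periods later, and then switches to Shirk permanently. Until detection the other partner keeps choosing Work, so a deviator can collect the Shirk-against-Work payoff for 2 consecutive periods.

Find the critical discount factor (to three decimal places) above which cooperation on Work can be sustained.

0.603

A deviator earns 14 for 2 periods, then 3 forever; cooperating earns 10 forever. Multiplying the IC by (1−δ):
10 ≥ 14(1−δ^2) + 3δ^2, so 11·δ^2 ≥ 4 and δ^2 ≥ 4/11.
δ ≥ (4/11)^(1/2) ≈ 0.603.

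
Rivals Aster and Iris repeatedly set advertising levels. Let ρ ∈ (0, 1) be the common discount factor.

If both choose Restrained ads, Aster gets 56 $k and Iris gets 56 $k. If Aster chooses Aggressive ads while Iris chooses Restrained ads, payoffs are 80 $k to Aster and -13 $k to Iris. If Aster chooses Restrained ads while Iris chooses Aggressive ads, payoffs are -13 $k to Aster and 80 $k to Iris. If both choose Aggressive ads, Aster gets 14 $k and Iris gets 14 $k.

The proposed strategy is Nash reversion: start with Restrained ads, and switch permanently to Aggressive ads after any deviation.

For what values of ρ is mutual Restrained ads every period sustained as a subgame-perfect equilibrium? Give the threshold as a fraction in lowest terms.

Cooperation forever yields 56 each period: 56/(1−ρ).
Deviating yields 80 once, then 14 forever: 80 + 14ρ/(1−ρ).
No profitable deviation requires 56/(1−ρ) ≥ 80 + 14ρ/(1−ρ).
Multiplying by (1−ρ): 56 ≥ 80(1−ρ) + 14ρ = 80 − 66ρ.
So 66ρ ≥ 24, i.e. ρ ≥ 24/66 = 4/11.

4/11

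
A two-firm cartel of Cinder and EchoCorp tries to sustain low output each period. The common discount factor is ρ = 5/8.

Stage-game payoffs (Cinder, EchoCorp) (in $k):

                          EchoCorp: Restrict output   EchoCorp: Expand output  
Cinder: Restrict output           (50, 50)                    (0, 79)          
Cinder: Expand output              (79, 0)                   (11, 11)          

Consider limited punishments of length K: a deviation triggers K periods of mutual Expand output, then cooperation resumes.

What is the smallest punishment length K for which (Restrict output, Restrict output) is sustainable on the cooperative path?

Need Σ_{k=1}^{K} ρ^k ≥ (79−50)/(50−11) = 0.7436 at ρ = 5/8.
At K = 1 the sum is 0.6250 < 0.7436; at K = 2 it is 1.0156 ≥ 0.7436.
So the minimum punishment length is K = 2.

2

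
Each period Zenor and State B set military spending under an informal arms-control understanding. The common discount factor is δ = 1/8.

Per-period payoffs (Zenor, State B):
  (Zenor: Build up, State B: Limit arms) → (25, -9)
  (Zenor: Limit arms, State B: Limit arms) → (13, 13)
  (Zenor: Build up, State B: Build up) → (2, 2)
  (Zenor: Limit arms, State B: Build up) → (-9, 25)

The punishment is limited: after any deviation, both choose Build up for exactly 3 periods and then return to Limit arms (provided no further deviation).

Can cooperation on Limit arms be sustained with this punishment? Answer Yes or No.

Comparing payoff streams over the 4 periods until play realigns: cooperate → 13(1+δ+…+δ^3); deviate → 25 + 2(δ+…+δ^3).
Cooperation is sustained iff (13−2)(δ+…+δ^3) ≥ 25−13.
δ+…+δ^3 = 1/8·(1−(1/8)^3)/(1−1/8) = 0.1426, and (25−13)/(13−2) = 1.0909.
0.1426 < 1.0909, so cooperation is not sustainable.

No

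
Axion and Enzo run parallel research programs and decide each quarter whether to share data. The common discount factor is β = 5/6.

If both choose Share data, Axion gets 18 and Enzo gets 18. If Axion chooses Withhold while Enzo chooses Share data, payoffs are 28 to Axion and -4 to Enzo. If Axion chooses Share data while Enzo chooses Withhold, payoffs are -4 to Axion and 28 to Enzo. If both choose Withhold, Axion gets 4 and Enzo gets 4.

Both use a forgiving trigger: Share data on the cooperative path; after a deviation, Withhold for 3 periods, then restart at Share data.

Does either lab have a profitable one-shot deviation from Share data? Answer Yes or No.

A one-shot deviation gives 28 now, then 4 for 3 periods, then back to 18.
Gain from deviating: (28−18) today; loss: (18−4) in each of the next 3 periods.
No-deviation condition: (18−4)(β+…+β^3) ≥ 28−18, i.e. β+…+β^3 ≥ 5/7.
At β = 5/6: β+…+β^3 = 2.1065 ≥ 0.7143.
So cooperation is sustainable.

No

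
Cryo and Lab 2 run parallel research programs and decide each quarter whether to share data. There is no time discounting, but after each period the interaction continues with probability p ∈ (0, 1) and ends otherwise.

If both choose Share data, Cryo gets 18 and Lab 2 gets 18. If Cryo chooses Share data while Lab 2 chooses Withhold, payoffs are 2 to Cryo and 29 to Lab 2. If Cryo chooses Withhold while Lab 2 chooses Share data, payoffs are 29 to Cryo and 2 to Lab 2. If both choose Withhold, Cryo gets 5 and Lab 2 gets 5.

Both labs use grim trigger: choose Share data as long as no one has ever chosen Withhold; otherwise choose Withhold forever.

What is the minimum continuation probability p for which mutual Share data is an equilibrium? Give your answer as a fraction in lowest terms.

With no time discounting, the continuation probability p plays the role of the discount factor.
Grim-trigger IC: 18/(1−p) ≥ 29 + 5p/(1−p) ⇒ p ≥ (29−18)/(29−5) = 11/24.

11/24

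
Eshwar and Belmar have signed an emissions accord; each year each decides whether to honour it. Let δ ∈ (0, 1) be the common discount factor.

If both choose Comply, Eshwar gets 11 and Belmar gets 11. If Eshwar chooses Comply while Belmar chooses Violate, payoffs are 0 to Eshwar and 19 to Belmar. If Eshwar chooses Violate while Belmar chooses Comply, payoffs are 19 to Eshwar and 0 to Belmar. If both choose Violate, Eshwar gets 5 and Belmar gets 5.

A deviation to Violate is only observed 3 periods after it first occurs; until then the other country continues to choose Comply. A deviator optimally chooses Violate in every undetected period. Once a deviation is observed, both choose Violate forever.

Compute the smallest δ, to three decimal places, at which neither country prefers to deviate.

0.830

The best deviation is to choose Violate for all 3 undetected periods, earning 19 each, then 5 forever once detected.
Deviation value: 19(1−δ^3)/(1−δ) + 5δ^3/(1−δ); cooperation value: 11/(1−δ).
IC: 11 ≥ 19(1−δ^3) + 5δ^3 = 19 − 14δ^3.
So δ^3 ≥ 8/14 = 4/7, giving δ ≥ (4/7)^(1/3) ≈ 0.830.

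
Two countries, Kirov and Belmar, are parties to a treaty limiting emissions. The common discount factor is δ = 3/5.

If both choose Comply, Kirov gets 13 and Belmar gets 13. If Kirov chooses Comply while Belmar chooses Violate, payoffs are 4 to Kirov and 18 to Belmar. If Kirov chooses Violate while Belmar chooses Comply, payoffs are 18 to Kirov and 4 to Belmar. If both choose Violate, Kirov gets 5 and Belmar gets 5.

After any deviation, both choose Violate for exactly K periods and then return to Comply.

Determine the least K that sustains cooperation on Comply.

IC: δ(1−δ^K)/(1−δ) ≥ (18−13)/(13−5) = 5/8.
With δ = 3/5: need 1 − δ^K ≥ 5/8·(1−3/5)/(3/5), i.e. δ^K ≤ 0.5833.
Since (3/5)^1 = 0.6000 and (3/5)^2 = 0.3600, the smallest such K is 2.

2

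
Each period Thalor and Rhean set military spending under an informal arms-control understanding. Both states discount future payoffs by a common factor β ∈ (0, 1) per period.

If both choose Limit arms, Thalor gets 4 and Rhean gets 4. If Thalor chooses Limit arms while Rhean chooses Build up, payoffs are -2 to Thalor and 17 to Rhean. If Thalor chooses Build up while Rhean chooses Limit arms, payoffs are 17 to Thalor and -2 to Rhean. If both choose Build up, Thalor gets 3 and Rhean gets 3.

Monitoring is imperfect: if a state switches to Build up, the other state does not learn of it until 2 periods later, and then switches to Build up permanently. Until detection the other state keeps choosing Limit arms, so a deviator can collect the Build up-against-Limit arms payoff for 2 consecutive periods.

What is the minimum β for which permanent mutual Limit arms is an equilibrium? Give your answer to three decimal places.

A deviator earns 17 for 2 periods, then 3 forever; cooperating earns 4 forever. Multiplying the IC by (1−β):
4 ≥ 17(1−β^2) + 3β^2, so 14·β^2 ≥ 13 and β^2 ≥ 13/14.
β ≥ (13/14)^(1/2) ≈ 0.964.

0.964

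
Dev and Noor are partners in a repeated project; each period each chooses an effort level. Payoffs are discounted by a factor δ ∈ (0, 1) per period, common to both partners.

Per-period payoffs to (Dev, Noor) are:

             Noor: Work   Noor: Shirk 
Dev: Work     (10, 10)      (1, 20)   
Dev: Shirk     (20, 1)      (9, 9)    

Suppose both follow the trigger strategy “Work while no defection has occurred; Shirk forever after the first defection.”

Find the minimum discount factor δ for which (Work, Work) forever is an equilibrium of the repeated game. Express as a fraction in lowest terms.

10/11

Cooperation forever yields 10 each period: 10/(1−δ).
Deviating yields 20 once, then 9 forever: 20 + 9δ/(1−δ).
No profitable deviation requires 10/(1−δ) ≥ 20 + 9δ/(1−δ).
Multiplying by (1−δ): 10 ≥ 20(1−δ) + 9δ = 20 − 11δ.
So 11δ ≥ 10, i.e. δ ≥ 10/11.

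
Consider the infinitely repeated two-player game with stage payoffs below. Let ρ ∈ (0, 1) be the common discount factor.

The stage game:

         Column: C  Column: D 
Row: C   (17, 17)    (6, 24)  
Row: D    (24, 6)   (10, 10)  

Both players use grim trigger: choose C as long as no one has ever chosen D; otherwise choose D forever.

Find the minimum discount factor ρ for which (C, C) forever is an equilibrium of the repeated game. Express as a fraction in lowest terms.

One-period gain from deviating is 24 − 17 = 7. The loss is 17 − 10 = 7 in every subsequent period, with present value 7·ρ/(1−ρ).
Deviation is unprofitable when 7·ρ/(1−ρ) ≥ 7, i.e. ρ/(1−ρ) ≥ 1.
Equivalently ρ ≥ 7/(7+7) = 1/2.

1/2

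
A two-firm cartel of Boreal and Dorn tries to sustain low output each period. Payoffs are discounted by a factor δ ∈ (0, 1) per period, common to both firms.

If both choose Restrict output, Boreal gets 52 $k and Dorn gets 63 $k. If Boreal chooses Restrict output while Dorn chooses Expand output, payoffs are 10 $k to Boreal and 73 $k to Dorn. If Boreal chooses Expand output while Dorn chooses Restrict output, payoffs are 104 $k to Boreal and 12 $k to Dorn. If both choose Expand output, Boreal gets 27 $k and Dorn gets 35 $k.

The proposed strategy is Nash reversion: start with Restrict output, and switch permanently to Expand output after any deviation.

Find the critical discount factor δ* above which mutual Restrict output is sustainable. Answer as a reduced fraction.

52/77

Boreal: cooperation gives 52 each period; deviation gives 104 once then 27 forever.
  52/(1−δ) ≥ 104 + 27δ/(1−δ) ⇒ δ ≥ 52/77.
Dorn: cooperation gives 63 each period; deviation gives 73 once then 35 forever.
  δ ≥ 10/38 = 5/19.
Both must hold, so the binding constraint is Boreal's: δ ≥ 52/77.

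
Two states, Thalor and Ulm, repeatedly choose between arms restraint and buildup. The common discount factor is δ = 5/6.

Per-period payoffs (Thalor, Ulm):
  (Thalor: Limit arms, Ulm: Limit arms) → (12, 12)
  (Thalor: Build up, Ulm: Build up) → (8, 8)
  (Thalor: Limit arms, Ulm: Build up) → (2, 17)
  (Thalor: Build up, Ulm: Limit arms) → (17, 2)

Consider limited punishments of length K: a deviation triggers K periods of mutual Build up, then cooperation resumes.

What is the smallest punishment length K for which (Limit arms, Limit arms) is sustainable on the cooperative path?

2

Need Σ_{k=1}^{K} δ^k ≥ (17−12)/(12−8) = 1.2500 at δ = 5/6.
At K = 1 the sum is 0.8333 < 1.2500; at K = 2 it is 1.5278 ≥ 1.2500.
So the minimum punishment length is K = 2.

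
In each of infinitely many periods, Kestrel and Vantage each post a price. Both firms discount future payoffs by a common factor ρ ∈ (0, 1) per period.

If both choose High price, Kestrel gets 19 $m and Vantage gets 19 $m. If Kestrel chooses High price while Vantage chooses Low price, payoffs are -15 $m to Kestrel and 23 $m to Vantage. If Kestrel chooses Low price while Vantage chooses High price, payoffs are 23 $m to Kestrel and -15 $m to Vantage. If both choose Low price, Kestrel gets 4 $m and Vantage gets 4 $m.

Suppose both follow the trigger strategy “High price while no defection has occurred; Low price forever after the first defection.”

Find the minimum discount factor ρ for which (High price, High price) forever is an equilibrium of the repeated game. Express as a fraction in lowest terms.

4/19

Under grim trigger the critical discount factor is (T−C)/(T−P) with T = 23, C = 19, P = 4.
ρ* = (23−19)/(23−4) = 4/19.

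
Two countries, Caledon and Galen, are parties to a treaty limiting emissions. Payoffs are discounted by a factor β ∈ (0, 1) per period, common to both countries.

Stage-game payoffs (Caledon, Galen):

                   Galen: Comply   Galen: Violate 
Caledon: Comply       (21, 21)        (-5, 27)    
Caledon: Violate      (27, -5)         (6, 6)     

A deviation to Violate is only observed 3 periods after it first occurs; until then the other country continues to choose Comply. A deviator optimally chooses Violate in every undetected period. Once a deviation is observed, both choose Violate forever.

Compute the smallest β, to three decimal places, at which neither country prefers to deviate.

Deviating for the 3 undetected periods gains 27−21 = 6 per period over cooperation, then loses 21−6 = 15 per period forever once punishment starts.
Gain: 6(1 + β + … + β^2); loss: 15·β^3/(1−β).
No profitable deviation ⇔ 6(1−β^3) ≤ 15·β^3, i.e. β^3 ≥ 6/(6+15) = 2/7.
Hence β ≥ (2/7)^(1/3) ≈ 0.659.

0.659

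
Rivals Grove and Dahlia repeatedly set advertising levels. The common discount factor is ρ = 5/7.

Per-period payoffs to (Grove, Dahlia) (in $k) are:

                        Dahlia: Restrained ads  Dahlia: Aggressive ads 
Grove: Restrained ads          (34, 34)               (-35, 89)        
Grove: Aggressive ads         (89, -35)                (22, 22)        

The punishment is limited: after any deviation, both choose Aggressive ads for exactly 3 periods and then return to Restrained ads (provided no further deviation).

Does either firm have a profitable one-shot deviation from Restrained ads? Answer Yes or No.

IC: ρ+…+ρ^3 ≥ (89−34)/(34−22) = 55/12.
At ρ = 5/7: partial sum = 1.5889 < 4.5833. Cooperation not sustainable.

Yes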